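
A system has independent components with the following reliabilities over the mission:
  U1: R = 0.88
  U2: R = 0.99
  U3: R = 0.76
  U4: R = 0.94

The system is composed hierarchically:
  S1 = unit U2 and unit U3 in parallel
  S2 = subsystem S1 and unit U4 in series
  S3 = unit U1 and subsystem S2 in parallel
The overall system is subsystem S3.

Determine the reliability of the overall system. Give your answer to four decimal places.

Parallel (U2 and U3): 1 − (1 − 0.990000)(1 − 0.760000) = 0.997600
Series ([0.997600] and U4): 0.997600 × 0.940000 = 0.937744
Parallel (U1 and [0.937744]): 1 − (1 − 0.880000)(1 − 0.937744) = 0.9925

0.9925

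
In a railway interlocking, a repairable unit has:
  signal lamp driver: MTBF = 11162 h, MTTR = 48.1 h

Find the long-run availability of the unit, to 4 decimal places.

A(signal lamp driver) = MTBF/(MTBF+MTTR) = 11162/(11162+48.1) = 0.9957

0.9957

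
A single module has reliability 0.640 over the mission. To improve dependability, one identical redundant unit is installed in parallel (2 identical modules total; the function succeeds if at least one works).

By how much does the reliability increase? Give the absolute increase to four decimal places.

R_before = 0.640
R_after = 1 − (1 − 0.640)^2 = 0.8704
ΔR = 0.8704 − 0.640 = 0.2304

0.2304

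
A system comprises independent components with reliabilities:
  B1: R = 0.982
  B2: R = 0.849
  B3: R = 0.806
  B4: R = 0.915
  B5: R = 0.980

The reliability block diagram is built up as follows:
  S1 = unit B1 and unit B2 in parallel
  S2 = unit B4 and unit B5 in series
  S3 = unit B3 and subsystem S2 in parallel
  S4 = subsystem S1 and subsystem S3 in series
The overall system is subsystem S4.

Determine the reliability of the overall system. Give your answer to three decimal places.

Parallel (B1 and B2): 1 − (1 − 0.98200)(1 − 0.84900) = 0.99728
Series (B4 and B5): 0.91500 × 0.98000 = 0.89670
Parallel (B3 and [0.89670]): 1 − (1 − 0.80600)(1 − 0.89670) = 0.97996
Series ([0.99728] and [0.97996]): 0.99728 × 0.97996 = 0.977

0.977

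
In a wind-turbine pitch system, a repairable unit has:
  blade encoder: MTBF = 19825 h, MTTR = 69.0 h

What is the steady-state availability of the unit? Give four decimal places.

A(blade encoder) = MTBF/(MTBF+MTTR) = 19825/(19825+69.0) = 0.9965

0.9965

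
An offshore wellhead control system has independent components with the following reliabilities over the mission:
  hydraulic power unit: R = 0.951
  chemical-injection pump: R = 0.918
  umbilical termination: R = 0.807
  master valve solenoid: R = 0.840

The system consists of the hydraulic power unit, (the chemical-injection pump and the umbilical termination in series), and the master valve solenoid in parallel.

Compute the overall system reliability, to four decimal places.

0.9980

Series (chemical-injection pump and umbilical termination): 0.918000 × 0.807000 = 0.740826
Parallel (hydraulic power unit, [0.740826], and master valve solenoid): 1 − (1 − 0.951000)(1 − 0.740826)(1 − 0.840000) = 0.9980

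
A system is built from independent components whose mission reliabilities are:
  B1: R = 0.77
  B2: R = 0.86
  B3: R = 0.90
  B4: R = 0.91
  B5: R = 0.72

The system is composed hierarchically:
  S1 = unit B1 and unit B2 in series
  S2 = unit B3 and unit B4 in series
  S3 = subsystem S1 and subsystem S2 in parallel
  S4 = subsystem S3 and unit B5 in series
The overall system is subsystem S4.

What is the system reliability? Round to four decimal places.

0.6760

Series (B1 and B2): 0.770000 × 0.860000 = 0.662200
Series (B3 and B4): 0.900000 × 0.910000 = 0.819000
Parallel ([0.662200] and [0.819000]): 1 − (1 − 0.662200)(1 − 0.819000) = 0.938858
Series ([0.938858] and B5): 0.938858 × 0.720000 = 0.6760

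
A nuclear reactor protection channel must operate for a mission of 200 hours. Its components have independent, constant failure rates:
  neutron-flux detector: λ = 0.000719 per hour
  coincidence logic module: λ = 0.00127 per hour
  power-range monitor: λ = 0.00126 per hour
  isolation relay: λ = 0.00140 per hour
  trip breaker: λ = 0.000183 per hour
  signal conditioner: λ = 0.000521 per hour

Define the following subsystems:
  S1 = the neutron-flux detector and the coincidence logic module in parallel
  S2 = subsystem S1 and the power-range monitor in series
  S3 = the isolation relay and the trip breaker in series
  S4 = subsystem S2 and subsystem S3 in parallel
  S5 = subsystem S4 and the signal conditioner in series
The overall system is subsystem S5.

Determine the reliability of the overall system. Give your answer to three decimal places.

0.841

R(neutron-flux detector) = exp(−0.000719 × 200) = 0.86606
R(coincidence logic module) = exp(−0.00127 × 200) = 0.77569
R(power-range monitor) = exp(−0.00126 × 200) = 0.77724
R(isolation relay) = exp(−0.00140 × 200) = 0.75578
R(trip breaker) = exp(−0.000183 × 200) = 0.96406
R(signal conditioner) = exp(−0.000521 × 200) = 0.90105
Parallel (neutron-flux detector and coincidence logic module): 1 − (1 − 0.86606)(1 − 0.77569) = 0.96996
Series ([0.96996] and power-range monitor): 0.96996 × 0.77724 = 0.75389
Series (isolation relay and trip breaker): 0.75578 × 0.96406 = 0.72862
Parallel ([0.75389] and [0.72862]): 1 − (1 − 0.75389)(1 − 0.72862) = 0.93321
Series ([0.93321] and signal conditioner): 0.93321 × 0.90105 = 0.841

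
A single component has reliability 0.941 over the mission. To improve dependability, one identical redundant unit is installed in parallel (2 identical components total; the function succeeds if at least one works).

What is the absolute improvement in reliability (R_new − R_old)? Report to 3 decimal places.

0.056

R_before = 0.941
R_after = 1 − (1 − 0.941)^2 = 0.997
ΔR = 0.997 − 0.941 = 0.056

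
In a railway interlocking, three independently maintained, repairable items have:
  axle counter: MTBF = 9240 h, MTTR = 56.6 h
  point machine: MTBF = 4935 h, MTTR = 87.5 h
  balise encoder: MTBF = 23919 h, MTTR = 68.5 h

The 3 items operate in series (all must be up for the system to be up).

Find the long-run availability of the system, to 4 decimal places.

A(axle counter) = MTBF/(MTBF+MTTR) = 9240/(9240+56.6) = 0.993912
A(point machine) = MTBF/(MTBF+MTTR) = 4935/(4935+87.5) = 0.982578
A(balise encoder) = MTBF/(MTBF+MTTR) = 23919/(23919+68.5) = 0.997144
Series availability: 0.993912 × 0.982578 × 0.997144 = 0.9738

0.9738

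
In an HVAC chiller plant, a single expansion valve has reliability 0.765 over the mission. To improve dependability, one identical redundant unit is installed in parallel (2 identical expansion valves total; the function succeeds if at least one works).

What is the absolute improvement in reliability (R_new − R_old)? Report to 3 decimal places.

R_before = 0.765
R_after = 1 − (1 − 0.765)^2 = 0.945
ΔR = 0.945 − 0.765 = 0.180

0.180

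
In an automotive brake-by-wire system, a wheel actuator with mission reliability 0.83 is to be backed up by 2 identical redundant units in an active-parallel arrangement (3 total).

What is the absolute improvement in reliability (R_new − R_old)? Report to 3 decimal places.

0.165

R_before = 0.83
R_after = 1 − (1 − 0.83)^3 = 0.995
ΔR = 0.995 − 0.83 = 0.165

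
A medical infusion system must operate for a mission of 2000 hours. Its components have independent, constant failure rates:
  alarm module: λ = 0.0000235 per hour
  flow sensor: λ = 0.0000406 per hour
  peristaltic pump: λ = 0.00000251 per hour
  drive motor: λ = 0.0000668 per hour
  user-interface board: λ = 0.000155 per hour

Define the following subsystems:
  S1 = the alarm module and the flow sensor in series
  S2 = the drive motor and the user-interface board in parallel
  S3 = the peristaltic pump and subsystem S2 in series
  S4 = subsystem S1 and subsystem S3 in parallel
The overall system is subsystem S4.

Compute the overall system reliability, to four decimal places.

0.9954

R(alarm module) = exp(−0.0000235 × 2000) = 0.954087
R(flow sensor) = exp(−0.0000406 × 2000) = 0.922009
R(peristaltic pump) = exp(−0.00000251 × 2000) = 0.994993
R(drive motor) = exp(−0.0000668 × 2000) = 0.874940
R(user-interface board) = exp(−0.000155 × 2000) = 0.733447
Series (alarm module and flow sensor): 0.954087 × 0.922009 = 0.879677
Parallel (drive motor and user-interface board): 1 − (1 − 0.874940)(1 − 0.733447) = 0.966665
Series (peristaltic pump and [0.966665]): 0.994993 × 0.966665 = 0.961825
Parallel ([0.879677] and [0.961825]): 1 − (1 − 0.879677)(1 − 0.961825) = 0.9954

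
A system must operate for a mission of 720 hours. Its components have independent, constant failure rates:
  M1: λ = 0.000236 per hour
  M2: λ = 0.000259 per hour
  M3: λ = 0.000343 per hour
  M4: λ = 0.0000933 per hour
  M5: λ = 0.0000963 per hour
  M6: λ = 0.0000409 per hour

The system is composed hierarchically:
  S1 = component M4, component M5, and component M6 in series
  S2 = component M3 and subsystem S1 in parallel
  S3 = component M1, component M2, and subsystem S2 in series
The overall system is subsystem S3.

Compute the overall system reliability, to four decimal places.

R(M1) = exp(−0.000236 × 720) = 0.843732
R(M2) = exp(−0.000259 × 720) = 0.829875
R(M3) = exp(−0.000343 × 720) = 0.781172
R(M4) = exp(−0.0000933 × 720) = 0.935031
R(M5) = exp(−0.0000963 × 720) = 0.933013
R(M6) = exp(−0.0000409 × 720) = 0.970981
Series (M4, M5, and M6): 0.935031 × 0.933013 × 0.970981 = 0.847080
Parallel (M3 and [0.847080]): 1 − (1 − 0.781172)(1 − 0.847080) = 0.966537
Series (M1, M2, and [0.966537]): 0.843732 × 0.829875 × 0.966537 = 0.6768

0.6768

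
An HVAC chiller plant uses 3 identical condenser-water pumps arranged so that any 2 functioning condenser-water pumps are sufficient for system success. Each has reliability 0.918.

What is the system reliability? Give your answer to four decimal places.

0.9809

R = Σ_{i=2}^{3} C(3,i) p^i (1−p)^{3−i} with p = 0.918
C(3,2)·0.918^2·0.082^1 = 0.207310
C(3,3)·0.918^3·0.082^0 = 0.773621
Sum = 0.9809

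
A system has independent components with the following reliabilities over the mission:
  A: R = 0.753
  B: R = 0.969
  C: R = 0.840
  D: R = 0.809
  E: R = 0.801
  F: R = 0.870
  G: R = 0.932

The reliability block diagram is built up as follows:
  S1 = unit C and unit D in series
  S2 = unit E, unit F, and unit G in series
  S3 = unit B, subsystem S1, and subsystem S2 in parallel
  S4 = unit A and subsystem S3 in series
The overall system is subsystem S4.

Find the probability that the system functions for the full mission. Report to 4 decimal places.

0.7504

Series (C and D): 0.840000 × 0.809000 = 0.679560
Series (E, F, and G): 0.801000 × 0.870000 × 0.932000 = 0.649483
Parallel (B, [0.679560], and [0.649483]): 1 − (1 − 0.969000)(1 − 0.679560)(1 − 0.649483) = 0.996518
Series (A and [0.996518]): 0.753000 × 0.996518 = 0.7504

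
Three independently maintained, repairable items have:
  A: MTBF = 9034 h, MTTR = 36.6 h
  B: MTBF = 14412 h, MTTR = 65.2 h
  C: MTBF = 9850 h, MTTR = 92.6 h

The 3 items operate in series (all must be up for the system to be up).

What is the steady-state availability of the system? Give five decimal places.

0.98225

A(A) = MTBF/(MTBF+MTTR) = 9034/(9034+36.6) = 0.995965
A(B) = MTBF/(MTBF+MTTR) = 14412/(14412+65.2) = 0.995496
A(C) = MTBF/(MTBF+MTTR) = 9850/(9850+92.6) = 0.990687
Series availability: 0.995965 × 0.995496 × 0.990687 = 0.98225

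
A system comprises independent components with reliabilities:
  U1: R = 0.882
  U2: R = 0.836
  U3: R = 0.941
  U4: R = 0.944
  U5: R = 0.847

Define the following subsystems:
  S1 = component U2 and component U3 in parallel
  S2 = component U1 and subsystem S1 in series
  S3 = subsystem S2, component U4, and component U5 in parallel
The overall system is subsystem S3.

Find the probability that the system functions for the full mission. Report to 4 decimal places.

Parallel (U2 and U3): 1 − (1 − 0.836000)(1 − 0.941000) = 0.990324
Series (U1 and [0.990324]): 0.882000 × 0.990324 = 0.873466
Parallel ([0.873466], U4, and U5): 1 − (1 − 0.873466)(1 − 0.944000)(1 − 0.847000) = 0.9989

0.9989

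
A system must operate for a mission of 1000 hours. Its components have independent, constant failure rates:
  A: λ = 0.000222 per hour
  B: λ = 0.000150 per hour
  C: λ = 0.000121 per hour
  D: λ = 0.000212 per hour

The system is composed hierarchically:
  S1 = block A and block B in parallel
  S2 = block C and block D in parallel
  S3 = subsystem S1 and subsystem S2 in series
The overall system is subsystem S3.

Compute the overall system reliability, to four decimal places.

0.9511

R(A) = exp(−0.000222 × 1000) = 0.800915
R(B) = exp(−0.000150 × 1000) = 0.860708
R(C) = exp(−0.000121 × 1000) = 0.886034
R(D) = exp(−0.000212 × 1000) = 0.808965
Parallel (A and B): 1 − (1 − 0.800915)(1 − 0.860708) = 0.972269
Parallel (C and D): 1 − (1 − 0.886034)(1 − 0.808965) = 0.978229
Series ([0.972269] and [0.978229]): 0.972269 × 0.978229 = 0.9511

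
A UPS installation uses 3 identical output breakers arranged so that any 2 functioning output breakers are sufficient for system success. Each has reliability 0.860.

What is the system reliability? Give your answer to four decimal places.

0.9467

R = Σ_{i=2}^{3} C(3,i) p^i (1−p)^{3−i} with p = 0.860
C(3,2)·0.860^2·0.140^1 = 0.310632
C(3,3)·0.860^3·0.140^0 = 0.636056
Sum = 0.9467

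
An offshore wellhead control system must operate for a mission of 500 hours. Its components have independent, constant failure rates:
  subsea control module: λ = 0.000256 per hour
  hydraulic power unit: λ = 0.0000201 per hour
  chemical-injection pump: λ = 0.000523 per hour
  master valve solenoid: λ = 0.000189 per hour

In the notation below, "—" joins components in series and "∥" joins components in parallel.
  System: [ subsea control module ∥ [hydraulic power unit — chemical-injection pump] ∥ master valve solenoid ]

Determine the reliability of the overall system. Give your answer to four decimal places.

0.9974

R(subsea control module) = exp(−0.000256 × 500) = 0.879853
R(hydraulic power unit) = exp(−0.0000201 × 500) = 0.990000
R(chemical-injection pump) = exp(−0.000523 × 500) = 0.769896
R(master valve solenoid) = exp(−0.000189 × 500) = 0.909828
Series (hydraulic power unit and chemical-injection pump): 0.990000 × 0.769896 = 0.762197
Parallel (subsea control module, [0.762197], and master valve solenoid): 1 − (1 − 0.879853)(1 − 0.762197)(1 − 0.909828) = 0.9974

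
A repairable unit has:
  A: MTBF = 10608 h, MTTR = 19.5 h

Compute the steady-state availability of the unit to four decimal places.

A(A) = MTBF/(MTBF+MTTR) = 10608/(10608+19.5) = 0.9982

0.9982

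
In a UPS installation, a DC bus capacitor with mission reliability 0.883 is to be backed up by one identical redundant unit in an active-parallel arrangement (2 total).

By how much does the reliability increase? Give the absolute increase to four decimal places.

R_before = 0.883
R_after = 1 − (1 − 0.883)^2 = 0.9863
ΔR = 0.9863 − 0.883 = 0.1033

0.1033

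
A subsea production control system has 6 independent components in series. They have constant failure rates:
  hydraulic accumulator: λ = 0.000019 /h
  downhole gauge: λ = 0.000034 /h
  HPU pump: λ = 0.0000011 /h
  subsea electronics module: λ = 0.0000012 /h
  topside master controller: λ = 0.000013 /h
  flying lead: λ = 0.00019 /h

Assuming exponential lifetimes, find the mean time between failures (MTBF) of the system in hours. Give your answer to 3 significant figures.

3870

Series of exponential components: λ_sys = Σ λ_i
λ_sys = 0.000019 + 0.000034 + 0.0000011 + 0.0000012 + 0.000013 + 0.00019 = 2.5830e-04 /h
MTBF = 1 / λ_sys = 3870 h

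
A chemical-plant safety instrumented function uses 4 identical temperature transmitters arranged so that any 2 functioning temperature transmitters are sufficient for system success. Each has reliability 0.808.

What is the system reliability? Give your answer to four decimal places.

0.9758

R = Σ_{i=2}^{4} C(4,i) p^i (1−p)^{4−i} with p = 0.808
C(4,2)·0.808^2·0.192^2 = 0.144403
C(4,3)·0.808^3·0.192^1 = 0.405131
C(4,4)·0.808^4·0.192^0 = 0.426231
Sum = 0.9758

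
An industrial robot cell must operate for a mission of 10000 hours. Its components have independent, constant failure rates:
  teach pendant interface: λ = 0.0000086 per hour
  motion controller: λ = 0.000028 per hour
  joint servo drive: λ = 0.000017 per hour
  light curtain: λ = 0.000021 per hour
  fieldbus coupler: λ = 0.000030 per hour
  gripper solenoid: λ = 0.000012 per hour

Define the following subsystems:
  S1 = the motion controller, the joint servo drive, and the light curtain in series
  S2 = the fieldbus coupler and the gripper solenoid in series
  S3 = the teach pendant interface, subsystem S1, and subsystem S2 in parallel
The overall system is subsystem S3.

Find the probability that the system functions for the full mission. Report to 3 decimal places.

R(teach pendant interface) = exp(−0.0000086 × 10000) = 0.91759
R(motion controller) = exp(−0.000028 × 10000) = 0.75578
R(joint servo drive) = exp(−0.000017 × 10000) = 0.84366
R(light curtain) = exp(−0.000021 × 10000) = 0.81058
R(fieldbus coupler) = exp(−0.000030 × 10000) = 0.74082
R(gripper solenoid) = exp(−0.000012 × 10000) = 0.88692
Series (motion controller, joint servo drive, and light curtain): 0.75578 × 0.84366 × 0.81058 = 0.51684
Series (fieldbus coupler and gripper solenoid): 0.74082 × 0.88692 = 0.65705
Parallel (teach pendant interface, [0.51684], and [0.65705]): 1 − (1 − 0.91759)(1 − 0.51684)(1 − 0.65705) = 0.986

0.986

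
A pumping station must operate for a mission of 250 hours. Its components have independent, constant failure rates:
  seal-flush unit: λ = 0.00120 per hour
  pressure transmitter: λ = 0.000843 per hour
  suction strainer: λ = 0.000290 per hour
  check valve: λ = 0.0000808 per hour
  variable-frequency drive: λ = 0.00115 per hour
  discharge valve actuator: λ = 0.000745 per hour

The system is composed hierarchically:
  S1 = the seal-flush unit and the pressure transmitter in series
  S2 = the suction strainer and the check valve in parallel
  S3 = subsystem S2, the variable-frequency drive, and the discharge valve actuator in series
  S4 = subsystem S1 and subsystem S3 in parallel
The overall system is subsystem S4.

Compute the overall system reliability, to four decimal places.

0.8487

R(seal-flush unit) = exp(−0.00120 × 250) = 0.740818
R(pressure transmitter) = exp(−0.000843 × 250) = 0.809977
R(suction strainer) = exp(−0.000290 × 250) = 0.930066
R(check valve) = exp(−0.0000808 × 250) = 0.980003
R(variable-frequency drive) = exp(−0.00115 × 250) = 0.750137
R(discharge valve actuator) = exp(−0.000745 × 250) = 0.830066
Series (seal-flush unit and pressure transmitter): 0.740818 × 0.809977 = 0.600046
Parallel (suction strainer and check valve): 1 − (1 − 0.930066)(1 − 0.980003) = 0.998602
Series ([0.998602], variable-frequency drive, and discharge valve actuator): 0.998602 × 0.750137 × 0.830066 = 0.621793
Parallel ([0.600046] and [0.621793]): 1 − (1 − 0.600046)(1 − 0.621793) = 0.8487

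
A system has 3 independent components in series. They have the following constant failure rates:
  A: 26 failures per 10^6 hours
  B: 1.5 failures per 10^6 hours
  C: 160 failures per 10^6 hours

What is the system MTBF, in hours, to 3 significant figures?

Series of exponential components: λ_sys = Σ λ_i
λ_sys = 0.000026 + 0.0000015 + 0.00016 = 1.8750e-04 /h
MTBF = 1 / λ_sys = 5330 h

5330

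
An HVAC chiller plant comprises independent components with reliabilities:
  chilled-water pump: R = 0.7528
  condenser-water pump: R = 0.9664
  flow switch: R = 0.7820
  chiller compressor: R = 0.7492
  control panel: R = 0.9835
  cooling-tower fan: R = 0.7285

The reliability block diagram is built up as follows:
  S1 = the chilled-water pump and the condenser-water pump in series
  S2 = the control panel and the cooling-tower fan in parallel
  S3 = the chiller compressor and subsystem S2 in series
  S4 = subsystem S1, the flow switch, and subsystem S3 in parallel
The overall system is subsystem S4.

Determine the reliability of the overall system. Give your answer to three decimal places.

0.985

Series (chilled-water pump and condenser-water pump): 0.75280 × 0.96640 = 0.72751
Parallel (control panel and cooling-tower fan): 1 − (1 − 0.98350)(1 − 0.72850) = 0.99552
Series (chiller compressor and [0.99552]): 0.74920 × 0.99552 = 0.74584
Parallel ([0.72751], flow switch, and [0.74584]): 1 − (1 − 0.72751)(1 − 0.78200)(1 − 0.74584) = 0.985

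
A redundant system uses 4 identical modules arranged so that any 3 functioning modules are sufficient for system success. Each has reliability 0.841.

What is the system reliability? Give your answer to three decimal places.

R = Σ_{i=3}^{4} C(4,i) p^i (1−p)^{4−i} with p = 0.841
C(4,3)·0.841^3·0.159^1 = 0.37831
C(4,4)·0.841^4·0.159^0 = 0.50025
Sum = 0.879

0.879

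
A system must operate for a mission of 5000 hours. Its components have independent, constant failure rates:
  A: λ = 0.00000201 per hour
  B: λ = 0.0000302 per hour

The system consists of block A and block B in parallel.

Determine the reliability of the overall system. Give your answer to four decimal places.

R(A) = exp(−0.00000201 × 5000) = 0.990000
R(B) = exp(−0.0000302 × 5000) = 0.859848
Parallel (A and B): 1 − (1 − 0.990000)(1 − 0.859848) = 0.9986

0.9986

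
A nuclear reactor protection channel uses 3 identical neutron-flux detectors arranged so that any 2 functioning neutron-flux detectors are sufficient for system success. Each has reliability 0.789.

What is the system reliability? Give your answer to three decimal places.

0.885

R = Σ_{i=2}^{3} C(3,i) p^i (1−p)^{3−i} with p = 0.789
C(3,2)·0.789^2·0.211^1 = 0.39406
C(3,3)·0.789^3·0.211^0 = 0.49117
Sum = 0.885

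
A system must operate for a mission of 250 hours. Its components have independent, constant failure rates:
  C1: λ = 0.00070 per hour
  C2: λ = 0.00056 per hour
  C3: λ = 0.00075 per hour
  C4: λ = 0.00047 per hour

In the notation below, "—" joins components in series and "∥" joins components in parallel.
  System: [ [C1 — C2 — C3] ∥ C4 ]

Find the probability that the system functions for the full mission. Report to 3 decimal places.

0.956

R(C1) = exp(−0.00070 × 250) = 0.83946
R(C2) = exp(−0.00056 × 250) = 0.86936
R(C3) = exp(−0.00075 × 250) = 0.82903
R(C4) = exp(−0.00047 × 250) = 0.88914
Series (C1, C2, and C3): 0.83946 × 0.86936 × 0.82903 = 0.60502
Parallel ([0.60502] and C4): 1 − (1 − 0.60502)(1 − 0.88914) = 0.956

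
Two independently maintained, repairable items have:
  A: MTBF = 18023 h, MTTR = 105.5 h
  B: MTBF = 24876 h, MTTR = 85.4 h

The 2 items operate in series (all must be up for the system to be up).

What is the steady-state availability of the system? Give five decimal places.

A(A) = MTBF/(MTBF+MTTR) = 18023/(18023+105.5) = 0.994180
A(B) = MTBF/(MTBF+MTTR) = 24876/(24876+85.4) = 0.996579
Series availability: 0.994180 × 0.996579 = 0.99078

0.99078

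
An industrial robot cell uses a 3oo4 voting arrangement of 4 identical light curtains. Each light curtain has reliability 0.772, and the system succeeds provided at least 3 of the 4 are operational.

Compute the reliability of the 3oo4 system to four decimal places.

R = Σ_{i=3}^{4} C(4,i) p^i (1−p)^{4−i} with p = 0.772
C(4,3)·0.772^3·0.228^1 = 0.419611
C(4,4)·0.772^4·0.228^0 = 0.355197
Sum = 0.7748

0.7748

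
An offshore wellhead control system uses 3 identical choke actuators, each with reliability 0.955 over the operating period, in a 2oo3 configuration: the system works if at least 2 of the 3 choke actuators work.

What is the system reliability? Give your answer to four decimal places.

R = Σ_{i=2}^{3} C(3,i) p^i (1−p)^{3−i} with p = 0.955
C(3,2)·0.955^2·0.045^1 = 0.123123
C(3,3)·0.955^3·0.045^0 = 0.870984
Sum = 0.9941

0.9941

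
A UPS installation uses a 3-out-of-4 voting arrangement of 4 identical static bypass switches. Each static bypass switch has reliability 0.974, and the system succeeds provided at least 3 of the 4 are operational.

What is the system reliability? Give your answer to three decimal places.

0.996

R = Σ_{i=3}^{4} C(4,i) p^i (1−p)^{4−i} with p = 0.974
C(4,3)·0.974^3·0.026^1 = 0.09610
C(4,4)·0.974^4·0.026^0 = 0.89999
Sum = 0.996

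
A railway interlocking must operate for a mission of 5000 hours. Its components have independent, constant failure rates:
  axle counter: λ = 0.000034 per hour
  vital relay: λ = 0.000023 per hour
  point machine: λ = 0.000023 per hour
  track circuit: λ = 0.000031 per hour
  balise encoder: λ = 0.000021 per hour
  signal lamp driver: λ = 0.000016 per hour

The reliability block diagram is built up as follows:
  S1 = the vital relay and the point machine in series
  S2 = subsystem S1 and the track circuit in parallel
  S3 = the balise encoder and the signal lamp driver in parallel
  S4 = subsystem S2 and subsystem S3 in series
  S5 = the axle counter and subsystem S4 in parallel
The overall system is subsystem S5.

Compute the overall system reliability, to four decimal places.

R(axle counter) = exp(−0.000034 × 5000) = 0.843665
R(vital relay) = exp(−0.000023 × 5000) = 0.891366
R(point machine) = exp(−0.000023 × 5000) = 0.891366
R(track circuit) = exp(−0.000031 × 5000) = 0.856415
R(balise encoder) = exp(−0.000021 × 5000) = 0.900325
R(signal lamp driver) = exp(−0.000016 × 5000) = 0.923116
Series (vital relay and point machine): 0.891366 × 0.891366 = 0.794533
Parallel ([0.794533] and track circuit): 1 − (1 − 0.794533)(1 − 0.856415) = 0.970498
Parallel (balise encoder and signal lamp driver): 1 − (1 − 0.900325)(1 − 0.923116) = 0.992337
Series ([0.970498] and [0.992337]): 0.970498 × 0.992337 = 0.963061
Parallel (axle counter and [0.963061]): 1 − (1 − 0.843665)(1 − 0.963061) = 0.9942

0.9942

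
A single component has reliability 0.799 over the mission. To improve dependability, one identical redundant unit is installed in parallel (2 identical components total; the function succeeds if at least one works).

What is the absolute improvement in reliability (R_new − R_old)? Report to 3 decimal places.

R_before = 0.799
R_after = 1 − (1 − 0.799)^2 = 0.960
ΔR = 0.960 − 0.799 = 0.161

0.161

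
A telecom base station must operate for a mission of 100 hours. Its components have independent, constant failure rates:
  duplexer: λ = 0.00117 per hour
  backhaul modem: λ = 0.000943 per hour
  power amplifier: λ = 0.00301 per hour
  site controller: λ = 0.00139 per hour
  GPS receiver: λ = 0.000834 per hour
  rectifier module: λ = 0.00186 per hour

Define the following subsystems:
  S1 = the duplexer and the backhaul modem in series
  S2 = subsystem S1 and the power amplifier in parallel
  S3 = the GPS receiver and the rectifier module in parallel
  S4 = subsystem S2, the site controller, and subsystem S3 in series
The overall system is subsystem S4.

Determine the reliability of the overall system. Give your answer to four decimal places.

R(duplexer) = exp(−0.00117 × 100) = 0.889585
R(backhaul modem) = exp(−0.000943 × 100) = 0.910010
R(power amplifier) = exp(−0.00301 × 100) = 0.740078
R(site controller) = exp(−0.00139 × 100) = 0.870228
R(GPS receiver) = exp(−0.000834 × 100) = 0.919983
R(rectifier module) = exp(−0.00186 × 100) = 0.830274
Series (duplexer and backhaul modem): 0.889585 × 0.910010 = 0.809531
Parallel ([0.809531] and power amplifier): 1 − (1 − 0.809531)(1 − 0.740078) = 0.950493
Parallel (GPS receiver and rectifier module): 1 − (1 − 0.919983)(1 − 0.830274) = 0.986419
Series ([0.950493], site controller, and [0.986419]): 0.950493 × 0.870228 × 0.986419 = 0.8159

0.8159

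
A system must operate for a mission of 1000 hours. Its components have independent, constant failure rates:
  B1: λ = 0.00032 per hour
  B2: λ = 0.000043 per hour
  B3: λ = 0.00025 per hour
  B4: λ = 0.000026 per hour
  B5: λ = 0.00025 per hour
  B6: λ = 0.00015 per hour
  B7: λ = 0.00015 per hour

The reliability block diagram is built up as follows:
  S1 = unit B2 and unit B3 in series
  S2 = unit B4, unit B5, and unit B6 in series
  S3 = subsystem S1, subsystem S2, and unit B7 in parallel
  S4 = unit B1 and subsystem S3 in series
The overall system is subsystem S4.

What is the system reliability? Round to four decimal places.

R(B1) = exp(−0.00032 × 1000) = 0.726149
R(B2) = exp(−0.000043 × 1000) = 0.957911
R(B3) = exp(−0.00025 × 1000) = 0.778801
R(B4) = exp(−0.000026 × 1000) = 0.974335
R(B5) = exp(−0.00025 × 1000) = 0.778801
R(B6) = exp(−0.00015 × 1000) = 0.860708
R(B7) = exp(−0.00015 × 1000) = 0.860708
Series (B2 and B3): 0.957911 × 0.778801 = 0.746022
Series (B4, B5, and B6): 0.974335 × 0.778801 × 0.860708 = 0.653116
Parallel ([0.746022], [0.653116], and B7): 1 − (1 − 0.746022)(1 − 0.653116)(1 − 0.860708) = 0.987728
Series (B1 and [0.987728]): 0.726149 × 0.987728 = 0.7172

0.7172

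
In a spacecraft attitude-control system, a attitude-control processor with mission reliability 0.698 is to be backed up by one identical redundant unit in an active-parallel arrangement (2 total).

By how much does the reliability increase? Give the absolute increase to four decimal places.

0.2108

R_before = 0.698
R_after = 1 − (1 − 0.698)^2 = 0.9088
ΔR = 0.9088 − 0.698 = 0.2108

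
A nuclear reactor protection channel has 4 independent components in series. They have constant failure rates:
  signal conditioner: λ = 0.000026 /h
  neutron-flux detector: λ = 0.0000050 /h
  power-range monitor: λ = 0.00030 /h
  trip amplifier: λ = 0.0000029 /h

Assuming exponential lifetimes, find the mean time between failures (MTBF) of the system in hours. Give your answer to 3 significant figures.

2990

Series of exponential components: λ_sys = Σ λ_i
λ_sys = 0.000026 + 0.0000050 + 0.00030 + 0.0000029 = 3.3390e-04 /h
MTBF = 1 / λ_sys = 2990 h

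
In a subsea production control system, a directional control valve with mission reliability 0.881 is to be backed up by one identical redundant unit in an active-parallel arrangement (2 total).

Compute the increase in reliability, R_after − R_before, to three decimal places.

R_before = 0.881
R_after = 1 − (1 − 0.881)^2 = 0.986
ΔR = 0.986 − 0.881 = 0.105

0.105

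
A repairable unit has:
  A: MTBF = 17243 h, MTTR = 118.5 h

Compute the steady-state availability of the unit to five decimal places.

0.99317

A(A) = MTBF/(MTBF+MTTR) = 17243/(17243+118.5) = 0.99317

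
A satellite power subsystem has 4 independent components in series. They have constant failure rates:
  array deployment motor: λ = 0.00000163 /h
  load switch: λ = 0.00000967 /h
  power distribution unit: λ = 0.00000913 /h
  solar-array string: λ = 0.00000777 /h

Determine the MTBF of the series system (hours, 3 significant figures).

35500

Series of exponential components: λ_sys = Σ λ_i
λ_sys = 0.00000163 + 0.00000967 + 0.00000913 + 0.00000777 = 2.8200e-05 /h
MTBF = 1 / λ_sys = 35500 h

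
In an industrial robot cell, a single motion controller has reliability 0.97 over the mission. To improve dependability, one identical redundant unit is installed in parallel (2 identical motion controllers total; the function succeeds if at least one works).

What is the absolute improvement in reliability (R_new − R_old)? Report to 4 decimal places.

R_before = 0.97
R_after = 1 − (1 − 0.97)^2 = 0.9991
ΔR = 0.9991 − 0.97 = 0.0291

0.0291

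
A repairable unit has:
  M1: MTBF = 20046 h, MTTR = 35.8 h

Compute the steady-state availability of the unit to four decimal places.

0.9982

A(M1) = MTBF/(MTBF+MTTR) = 20046/(20046+35.8) = 0.9982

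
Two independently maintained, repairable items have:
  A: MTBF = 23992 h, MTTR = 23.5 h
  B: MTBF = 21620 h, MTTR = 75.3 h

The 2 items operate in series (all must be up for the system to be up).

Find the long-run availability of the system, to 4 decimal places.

0.9956

A(A) = MTBF/(MTBF+MTTR) = 23992/(23992+23.5) = 0.999021
A(B) = MTBF/(MTBF+MTTR) = 21620/(21620+75.3) = 0.996529
Series availability: 0.999021 × 0.996529 = 0.9956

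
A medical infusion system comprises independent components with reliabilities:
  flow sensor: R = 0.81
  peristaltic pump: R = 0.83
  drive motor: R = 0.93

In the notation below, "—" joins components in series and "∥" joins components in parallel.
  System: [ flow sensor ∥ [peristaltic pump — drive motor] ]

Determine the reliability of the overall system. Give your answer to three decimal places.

0.957

Series (peristaltic pump and drive motor): 0.83000 × 0.93000 = 0.77190
Parallel (flow sensor and [0.77190]): 1 − (1 − 0.81000)(1 − 0.77190) = 0.957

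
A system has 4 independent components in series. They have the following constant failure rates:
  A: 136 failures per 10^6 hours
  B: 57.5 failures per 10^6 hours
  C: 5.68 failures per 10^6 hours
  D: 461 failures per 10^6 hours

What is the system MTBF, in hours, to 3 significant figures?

1510

Series of exponential components: λ_sys = Σ λ_i
λ_sys = 0.000136 + 0.0000575 + 0.00000568 + 0.000461 = 6.6018e-04 /h
MTBF = 1 / λ_sys = 1510 h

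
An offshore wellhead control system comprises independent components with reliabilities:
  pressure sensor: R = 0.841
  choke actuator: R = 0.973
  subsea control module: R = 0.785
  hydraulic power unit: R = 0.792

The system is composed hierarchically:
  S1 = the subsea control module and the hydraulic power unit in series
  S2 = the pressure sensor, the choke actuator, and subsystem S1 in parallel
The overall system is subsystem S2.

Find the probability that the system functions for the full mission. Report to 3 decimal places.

0.998

Series (subsea control module and hydraulic power unit): 0.78500 × 0.79200 = 0.62172
Parallel (pressure sensor, choke actuator, and [0.62172]): 1 − (1 − 0.84100)(1 − 0.97300)(1 − 0.62172) = 0.998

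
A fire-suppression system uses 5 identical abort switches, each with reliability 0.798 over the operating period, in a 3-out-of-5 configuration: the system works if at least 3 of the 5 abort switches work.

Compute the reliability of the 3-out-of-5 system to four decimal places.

R = Σ_{i=3}^{5} C(5,i) p^i (1−p)^{5−i} with p = 0.798
C(5,3)·0.798^3·0.202^2 = 0.207354
C(5,4)·0.798^4·0.202^1 = 0.409575
C(5,5)·0.798^5·0.202^0 = 0.323604
Sum = 0.9405

0.9405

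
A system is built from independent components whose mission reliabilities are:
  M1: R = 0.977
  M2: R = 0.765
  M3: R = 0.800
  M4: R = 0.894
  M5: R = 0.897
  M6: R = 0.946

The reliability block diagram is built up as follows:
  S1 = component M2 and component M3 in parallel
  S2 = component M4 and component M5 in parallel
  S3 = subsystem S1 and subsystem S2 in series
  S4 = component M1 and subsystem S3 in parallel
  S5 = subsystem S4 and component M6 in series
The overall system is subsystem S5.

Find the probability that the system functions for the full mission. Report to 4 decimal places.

0.9448

Parallel (M2 and M3): 1 − (1 − 0.765000)(1 − 0.800000) = 0.953000
Parallel (M4 and M5): 1 − (1 − 0.894000)(1 − 0.897000) = 0.989082
Series ([0.953000] and [0.989082]): 0.953000 × 0.989082 = 0.942595
Parallel (M1 and [0.942595]): 1 − (1 − 0.977000)(1 − 0.942595) = 0.998680
Series ([0.998680] and M6): 0.998680 × 0.946000 = 0.9448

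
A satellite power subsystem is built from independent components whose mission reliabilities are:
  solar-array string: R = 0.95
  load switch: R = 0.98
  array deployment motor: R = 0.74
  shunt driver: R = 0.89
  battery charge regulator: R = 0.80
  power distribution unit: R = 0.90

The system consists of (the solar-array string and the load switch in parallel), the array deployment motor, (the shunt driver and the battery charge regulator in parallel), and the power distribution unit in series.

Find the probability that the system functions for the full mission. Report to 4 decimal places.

Parallel (solar-array string and load switch): 1 − (1 − 0.950000)(1 − 0.980000) = 0.999000
Parallel (shunt driver and battery charge regulator): 1 − (1 − 0.890000)(1 − 0.800000) = 0.978000
Series ([0.999000], array deployment motor, [0.978000], and power distribution unit): 0.999000 × 0.740000 × 0.978000 × 0.900000 = 0.6507

0.6507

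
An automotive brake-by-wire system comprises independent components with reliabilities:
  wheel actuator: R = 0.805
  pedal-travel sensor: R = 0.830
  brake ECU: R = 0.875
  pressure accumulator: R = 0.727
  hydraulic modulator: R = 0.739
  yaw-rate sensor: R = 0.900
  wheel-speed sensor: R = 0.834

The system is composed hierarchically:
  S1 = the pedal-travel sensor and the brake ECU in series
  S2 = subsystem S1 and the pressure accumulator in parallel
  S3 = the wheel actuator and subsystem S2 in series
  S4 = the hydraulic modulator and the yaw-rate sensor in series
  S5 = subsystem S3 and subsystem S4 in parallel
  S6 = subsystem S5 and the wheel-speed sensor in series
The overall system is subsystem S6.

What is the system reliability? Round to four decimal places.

Series (pedal-travel sensor and brake ECU): 0.830000 × 0.875000 = 0.726250
Parallel ([0.726250] and pressure accumulator): 1 − (1 − 0.726250)(1 − 0.727000) = 0.925266
Series (wheel actuator and [0.925266]): 0.805000 × 0.925266 = 0.744839
Series (hydraulic modulator and yaw-rate sensor): 0.739000 × 0.900000 = 0.665100
Parallel ([0.744839] and [0.665100]): 1 − (1 − 0.744839)(1 − 0.665100) = 0.914547
Series ([0.914547] and wheel-speed sensor): 0.914547 × 0.834000 = 0.7627

0.7627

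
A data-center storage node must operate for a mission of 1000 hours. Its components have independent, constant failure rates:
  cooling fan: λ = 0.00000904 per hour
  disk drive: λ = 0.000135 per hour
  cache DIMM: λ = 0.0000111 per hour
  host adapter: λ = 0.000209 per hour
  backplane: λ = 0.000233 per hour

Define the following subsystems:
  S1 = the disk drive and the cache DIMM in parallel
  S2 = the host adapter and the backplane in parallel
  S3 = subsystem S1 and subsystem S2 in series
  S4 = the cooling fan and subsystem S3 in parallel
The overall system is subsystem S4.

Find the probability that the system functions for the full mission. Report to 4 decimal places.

R(cooling fan) = exp(−0.00000904 × 1000) = 0.991001
R(disk drive) = exp(−0.000135 × 1000) = 0.873716
R(cache DIMM) = exp(−0.0000111 × 1000) = 0.988961
R(host adapter) = exp(−0.000209 × 1000) = 0.811395
R(backplane) = exp(−0.000233 × 1000) = 0.792154
Parallel (disk drive and cache DIMM): 1 − (1 − 0.873716)(1 − 0.988961) = 0.998606
Parallel (host adapter and backplane): 1 − (1 − 0.811395)(1 − 0.792154) = 0.960799
Series ([0.998606] and [0.960799]): 0.998606 × 0.960799 = 0.959460
Parallel (cooling fan and [0.959460]): 1 − (1 − 0.991001)(1 − 0.959460) = 0.9996

0.9996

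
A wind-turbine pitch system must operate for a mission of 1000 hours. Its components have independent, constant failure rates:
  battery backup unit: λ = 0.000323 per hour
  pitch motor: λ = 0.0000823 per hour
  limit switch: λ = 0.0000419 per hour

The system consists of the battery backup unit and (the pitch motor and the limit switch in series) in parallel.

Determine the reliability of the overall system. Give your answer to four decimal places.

R(battery backup unit) = exp(−0.000323 × 1000) = 0.723974
R(pitch motor) = exp(−0.0000823 × 1000) = 0.920996
R(limit switch) = exp(−0.0000419 × 1000) = 0.958966
Series (pitch motor and limit switch): 0.920996 × 0.958966 = 0.883204
Parallel (battery backup unit and [0.883204]): 1 − (1 − 0.723974)(1 − 0.883204) = 0.9678

0.9678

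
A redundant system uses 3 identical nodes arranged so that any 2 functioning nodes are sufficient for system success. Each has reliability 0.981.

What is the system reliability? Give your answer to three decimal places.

R = Σ_{i=2}^{3} C(3,i) p^i (1−p)^{3−i} with p = 0.981
C(3,2)·0.981^2·0.019^1 = 0.05485
C(3,3)·0.981^3·0.019^0 = 0.94408
Sum = 0.999

0.999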